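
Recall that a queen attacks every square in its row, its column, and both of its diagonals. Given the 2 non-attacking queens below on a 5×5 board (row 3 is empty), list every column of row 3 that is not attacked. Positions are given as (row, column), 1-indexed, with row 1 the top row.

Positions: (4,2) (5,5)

(4,2) attacks row 3 at column 2 and diagonals 1, 3.
(5,5) attacks row 3 at column 5 and diagonals 3.
Attacked columns: {1, 2, 3, 5}. Safe: {4}.

columns 4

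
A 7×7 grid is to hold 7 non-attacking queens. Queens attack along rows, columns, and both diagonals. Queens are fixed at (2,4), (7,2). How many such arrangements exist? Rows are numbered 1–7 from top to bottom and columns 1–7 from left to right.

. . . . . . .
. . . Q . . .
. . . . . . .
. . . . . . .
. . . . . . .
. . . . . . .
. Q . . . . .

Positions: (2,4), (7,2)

1

Branch on row 1: col 1 → 0; col 6 → 1; col 7 → 0.
Sum: 0 + 1 + 0 = 1.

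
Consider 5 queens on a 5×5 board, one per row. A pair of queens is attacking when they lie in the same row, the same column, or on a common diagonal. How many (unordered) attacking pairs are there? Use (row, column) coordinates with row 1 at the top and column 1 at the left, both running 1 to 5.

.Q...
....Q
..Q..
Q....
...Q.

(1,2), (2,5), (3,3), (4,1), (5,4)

All columns are distinct and no two queens satisfy |Δrow| = |Δcol|, so no pair attacks.

0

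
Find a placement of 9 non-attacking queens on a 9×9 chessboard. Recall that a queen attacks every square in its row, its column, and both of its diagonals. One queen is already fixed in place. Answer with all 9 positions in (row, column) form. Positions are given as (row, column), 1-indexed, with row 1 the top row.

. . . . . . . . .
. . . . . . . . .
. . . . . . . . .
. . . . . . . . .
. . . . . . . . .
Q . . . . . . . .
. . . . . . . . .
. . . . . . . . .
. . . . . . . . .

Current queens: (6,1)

(1,9) (2,6) (3,8) (4,2) (5,4) (6,1) (7,7) (8,5) (9,3)

Row 1: attacked by (6,1)→{1,6}. Safe: 2, 3, 4, 5, 7, 8, 9. Place at column 9.
Row 2: attacked by (1,9)→{8,9}; (6,1)→{1,5}. Safe: 2, 3, 4, 6, 7. Place at column 6.
Row 3: attacked by (1,9)→{7,9}; (2,6)→{5,6,7}; (6,1)→{1,4}. Safe: 2, 3, 8. Place at column 8.
Row 4: attacked by (1,9)→{6,9}; (2,6)→{4,6,8}; (3,8)→{7,8,9}; (6,1)→{1,3}. Safe: 2, 5. Place at column 2.
Row 5: attacked by (1,9)→{5,9}; (2,6)→{3,6,9}; (3,8)→{6,8}; (4,2)→{1,2,3}; (6,1)→{1,2}. Safe: 4, 7. Place at column 4.
Row 7: attacked by (1,9)→{3,9}; (2,6)→{1,6}; (3,8)→{4,8}; (4,2)→{2,5}; (5,4)→{2,4,6}; (6,1)→{1,2}. Safe: 7. Place at column 7.
Row 8: attacked by (1,9)→{2,9}; (2,6)→{6}; (3,8)→{3,8}; (4,2)→{2,6}; (5,4)→{1,4,7}; (6,1)→{1,3}; (7,7)→{6,7,8}. Safe: 5. Place at column 5.
Row 9: attacked by (1,9)→{1,9}; (2,6)→{6}; (3,8)→{2,8}; (4,2)→{2,7}; (5,4)→{4,8}; (6,1)→{1,4}; (7,7)→{5,7,9}; (8,5)→{4,5,6}. Safe: 3. Place at column 3.
Columns [9, 6, 8, 2, 4, 1, 7, 5, 3], r−c [-8, -4, -5, 2, 1, 5, 0, 3, 6], r+c [10, 8, 11, 6, 9, 7, 14, 13, 12] are all distinct, so no two queens attack.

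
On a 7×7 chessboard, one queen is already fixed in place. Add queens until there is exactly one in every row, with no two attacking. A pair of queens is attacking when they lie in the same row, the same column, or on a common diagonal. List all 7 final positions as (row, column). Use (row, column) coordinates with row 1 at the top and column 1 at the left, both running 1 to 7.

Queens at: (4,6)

Row 1: attacked by (4,6)→{3,6}. Safe: 1, 2, 4, 5, 7. Place at column 7.
Row 2: attacked by (1,7)→{6,7}; (4,6)→{4,6}. Safe: 1, 2, 3, 5. Place at column 2.
Row 3: attacked by (1,7)→{5,7}; (2,2)→{1,2,3}; (4,6)→{5,6,7}. Safe: 4. Place at column 4.
Row 5: attacked by (1,7)→{3,7}; (2,2)→{2,5}; (3,4)→{2,4,6}; (4,6)→{5,6,7}. Safe: 1. Place at column 1.
Row 6: attacked by (1,7)→{2,7}; (2,2)→{2,6}; (3,4)→{1,4,7}; (4,6)→{4,6}; (5,1)→{1,2}. Safe: 3, 5. Place at column 3.
Row 7: attacked by (1,7)→{1,7}; (2,2)→{2,7}; (3,4)→{4}; (4,6)→{3,6}; (5,1)→{1,3}; (6,3)→{2,3,4}. Safe: 5. Place at column 5.
Columns [7, 2, 4, 6, 1, 3, 5], r−c [-6, 0, -1, -2, 4, 3, 2], r+c [8, 4, 7, 10, 6, 9, 12] are all distinct, so no two queens attack.

(1,7) (2,2) (3,4) (4,6) (5,1) (6,3) (7,5)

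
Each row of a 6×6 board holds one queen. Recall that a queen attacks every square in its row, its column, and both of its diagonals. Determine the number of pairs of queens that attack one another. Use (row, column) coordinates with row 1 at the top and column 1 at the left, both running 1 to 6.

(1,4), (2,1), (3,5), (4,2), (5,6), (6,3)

All columns are distinct and no two queens satisfy |Δrow| = |Δcol|, so no pair attacks.

0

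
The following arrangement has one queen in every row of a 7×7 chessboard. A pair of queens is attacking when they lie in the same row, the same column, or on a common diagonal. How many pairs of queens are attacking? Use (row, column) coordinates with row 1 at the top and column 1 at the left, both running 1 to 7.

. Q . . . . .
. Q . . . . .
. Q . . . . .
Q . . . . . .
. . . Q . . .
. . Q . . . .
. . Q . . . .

Same column: (1,2)–(2,2) (column 2); (1,2)–(3,2) (column 2); (2,2)–(3,2) (column 2); (6,3)–(7,3) (column 3).
Same diagonal: (3,2)–(4,1) (|3−4| = |2−1| = 1); (3,2)–(5,4) (|3−5| = |2−4| = 2); (4,1)–(6,3) (|4−6| = |1−3| = 2); (5,4)–(6,3) (|5−6| = |4−3| = 1).
Total attacking pairs: 8.

8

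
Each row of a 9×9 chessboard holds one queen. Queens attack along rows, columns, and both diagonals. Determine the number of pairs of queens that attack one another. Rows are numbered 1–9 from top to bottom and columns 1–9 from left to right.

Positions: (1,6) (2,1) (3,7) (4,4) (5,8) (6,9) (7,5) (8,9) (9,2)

2

Same column: (6,9)–(8,9) (column 9).
Same diagonal: (5,8)–(6,9) (|5−6| = |8−9| = 1).
Total attacking pairs: 2.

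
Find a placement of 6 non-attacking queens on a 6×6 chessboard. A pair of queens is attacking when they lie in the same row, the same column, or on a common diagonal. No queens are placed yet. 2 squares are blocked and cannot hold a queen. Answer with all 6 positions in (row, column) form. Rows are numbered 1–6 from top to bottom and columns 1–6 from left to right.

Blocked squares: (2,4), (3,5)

(1,3) (2,6) (3,2) (4,5) (5,1) (6,4)

Row 1: Safe: 1, 2, 3, 4, 5, 6. Place at column 3.
Row 2: attacked by (1,3)→{2,3,4}. Blocked: 4. Safe: 1, 5, 6. Place at column 6.
Row 3: attacked by (1,3)→{1,3,5}; (2,6)→{5,6}. Blocked: 5. Safe: 2, 4. Place at column 2.
Row 4: attacked by (1,3)→{3,6}; (2,6)→{4,6}; (3,2)→{1,2,3}. Safe: 5. Place at column 5.
Row 5: attacked by (1,3)→{3}; (2,6)→{3,6}; (3,2)→{2,4}; (4,5)→{4,5,6}. Safe: 1. Place at column 1.
Row 6: attacked by (1,3)→{3}; (2,6)→{2,6}; (3,2)→{2,5}; (4,5)→{3,5}; (5,1)→{1,2}. Safe: 4. Place at column 4.
Columns [3, 6, 2, 5, 1, 4], r−c [-2, -4, 1, -1, 4, 2], r+c [4, 8, 5, 9, 6, 10] are all distinct, so no two queens attack.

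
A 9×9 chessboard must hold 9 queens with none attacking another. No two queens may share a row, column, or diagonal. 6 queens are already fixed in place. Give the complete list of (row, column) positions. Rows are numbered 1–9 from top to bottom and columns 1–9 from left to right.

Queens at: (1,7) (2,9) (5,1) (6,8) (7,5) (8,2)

(1,7) (2,9) (3,6) (4,3) (5,1) (6,8) (7,5) (8,2) (9,4)

Row 3: attacked by (1,7)→{5,7,9}; (2,9)→{8,9}; (5,1)→{1,3}; (6,8)→{5,8}; (7,5)→{1,5,9}; (8,2)→{2,7}. Safe: 4, 6. Place at column 6.
Row 4: attacked by (1,7)→{4,7}; (2,9)→{7,9}; (3,6)→{5,6,7}; (5,1)→{1,2}; (6,8)→{6,8}; (7,5)→{2,5,8}; (8,2)→{2,6}. Safe: 3. Place at column 3.
Row 9: attacked by (1,7)→{7}; (2,9)→{2,9}; (3,6)→{6}; (4,3)→{3,8}; (5,1)→{1,5}; (6,8)→{5,8}; (7,5)→{3,5,7}; (8,2)→{1,2,3}. Safe: 4. Place at column 4.
Columns [7, 9, 6, 3, 1, 8, 5, 2, 4], r−c [-6, -7, -3, 1, 4, -2, 2, 6, 5], r+c [8, 11, 9, 7, 6, 14, 12, 10, 13] are all distinct, so no two queens attack.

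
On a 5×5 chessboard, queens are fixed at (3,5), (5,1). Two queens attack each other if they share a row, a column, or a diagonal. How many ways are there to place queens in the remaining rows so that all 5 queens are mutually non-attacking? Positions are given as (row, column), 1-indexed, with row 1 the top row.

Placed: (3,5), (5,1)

Branch on row 1: col 2 → 0; col 4 → 1.
Sum: 0 + 1 = 1.

1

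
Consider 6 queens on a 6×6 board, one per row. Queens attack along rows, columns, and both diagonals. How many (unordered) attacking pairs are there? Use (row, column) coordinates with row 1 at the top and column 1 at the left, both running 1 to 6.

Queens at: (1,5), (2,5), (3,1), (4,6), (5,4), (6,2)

1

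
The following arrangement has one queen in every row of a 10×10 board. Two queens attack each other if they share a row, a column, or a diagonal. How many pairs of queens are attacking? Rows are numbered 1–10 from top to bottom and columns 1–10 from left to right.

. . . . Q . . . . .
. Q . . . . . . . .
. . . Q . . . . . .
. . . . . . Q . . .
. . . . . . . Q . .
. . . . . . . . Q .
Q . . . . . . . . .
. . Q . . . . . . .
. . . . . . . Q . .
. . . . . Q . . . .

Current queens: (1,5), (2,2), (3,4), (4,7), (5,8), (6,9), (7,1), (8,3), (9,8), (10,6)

5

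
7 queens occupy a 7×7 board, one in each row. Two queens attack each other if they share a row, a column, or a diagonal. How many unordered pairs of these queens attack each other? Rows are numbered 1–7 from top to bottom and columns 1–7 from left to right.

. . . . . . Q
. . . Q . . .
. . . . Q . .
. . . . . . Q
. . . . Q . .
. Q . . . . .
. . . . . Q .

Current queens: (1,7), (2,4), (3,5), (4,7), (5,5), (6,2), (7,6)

6

Same column: (1,7)–(4,7) (column 7); (3,5)–(5,5) (column 5).
Same diagonal: (1,7)–(3,5) (|1−3| = |7−5| = 2); (1,7)–(6,2) (|1−6| = |7−2| = 5); (2,4)–(3,5) (|2−3| = |4−5| = 1); (3,5)–(6,2) (|3−6| = |5−2| = 3).
Total attacking pairs: 6.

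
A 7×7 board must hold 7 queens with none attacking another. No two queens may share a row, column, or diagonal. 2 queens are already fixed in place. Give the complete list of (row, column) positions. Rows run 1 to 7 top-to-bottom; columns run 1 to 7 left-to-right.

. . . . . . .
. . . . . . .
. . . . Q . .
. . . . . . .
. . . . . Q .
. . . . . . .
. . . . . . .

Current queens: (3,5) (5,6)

(1,4) (2,7) (3,5) (4,2) (5,6) (6,1) (7,3)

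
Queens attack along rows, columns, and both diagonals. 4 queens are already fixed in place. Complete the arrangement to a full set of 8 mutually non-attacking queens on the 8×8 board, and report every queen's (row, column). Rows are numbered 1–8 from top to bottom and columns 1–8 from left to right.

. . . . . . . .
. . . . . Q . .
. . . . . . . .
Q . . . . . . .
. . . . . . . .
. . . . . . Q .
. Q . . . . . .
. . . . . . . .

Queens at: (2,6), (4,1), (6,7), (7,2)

(1,3) (2,6) (3,8) (4,1) (5,5) (6,7) (7,2) (8,4)

Row 1: attacked by (2,6)→{5,6,7}; (4,1)→{1,4}; (6,7)→{2,7}; (7,2)→{2,8}. Safe: 3. Place at column 3.
Row 3: attacked by (1,3)→{1,3,5}; (2,6)→{5,6,7}; (4,1)→{1,2}; (6,7)→{4,7}; (7,2)→{2,6}. Safe: 8. Place at column 8.
Row 5: attacked by (1,3)→{3,7}; (2,6)→{3,6}; (3,8)→{6,8}; (4,1)→{1,2}; (6,7)→{6,7,8}; (7,2)→{2,4}. Safe: 5. Place at column 5.
Row 8: attacked by (1,3)→{3}; (2,6)→{6}; (3,8)→{3,8}; (4,1)→{1,5}; (5,5)→{2,5,8}; (6,7)→{5,7}; (7,2)→{1,2,3}. Safe: 4. Place at column 4.
Columns [3, 6, 8, 1, 5, 7, 2, 4], r−c [-2, -4, -5, 3, 0, -1, 5, 4], r+c [4, 8, 11, 5, 10, 13, 9, 12] are all distinct, so no two queens attack.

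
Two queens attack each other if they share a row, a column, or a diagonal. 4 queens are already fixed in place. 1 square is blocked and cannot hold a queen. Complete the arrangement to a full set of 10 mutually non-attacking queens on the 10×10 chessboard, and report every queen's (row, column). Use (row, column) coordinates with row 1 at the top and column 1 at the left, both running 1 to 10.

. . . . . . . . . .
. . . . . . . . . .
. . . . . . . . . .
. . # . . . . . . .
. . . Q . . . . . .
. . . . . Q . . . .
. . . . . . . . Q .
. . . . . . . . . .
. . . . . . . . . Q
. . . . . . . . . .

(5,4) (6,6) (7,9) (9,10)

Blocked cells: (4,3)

Row 1: attacked by (5,4)→{4,8}; (6,6)→{1,6}; (7,9)→{3,9}; (9,10)→{2,10}. Safe: 5, 7. Place at column 7.
Row 2: attacked by (1,7)→{6,7,8}; (5,4)→{1,4,7}; (6,6)→{2,6,10}; (7,9)→{4,9}; (9,10)→{3,10}. Safe: 5. Place at column 5.
Row 3: attacked by (1,7)→{5,7,9}; (2,5)→{4,5,6}; (5,4)→{2,4,6}; (6,6)→{3,6,9}; (7,9)→{5,9}; (9,10)→{4,10}. Safe: 1, 8. Place at column 8.
Row 4: attacked by (1,7)→{4,7,10}; (2,5)→{3,5,7}; (3,8)→{7,8,9}; (5,4)→{3,4,5}; (6,6)→{4,6,8}; (7,9)→{6,9}; (9,10)→{5,10}. Blocked: 3. Safe: 1, 2. Place at column 1.
Row 8: attacked by (1,7)→{7}; (2,5)→{5}; (3,8)→{3,8}; (4,1)→{1,5}; (5,4)→{1,4,7}; (6,6)→{4,6,8}; (7,9)→{8,9,10}; (9,10)→{9,10}. Safe: 2. Place at column 2.
Row 10: attacked by (1,7)→{7}; (2,5)→{5}; (3,8)→{1,8}; (4,1)→{1,7}; (5,4)→{4,9}; (6,6)→{2,6,10}; (7,9)→{6,9}; (8,2)→{2,4}; (9,10)→{9,10}. Safe: 3. Place at column 3.
Columns [7, 5, 8, 1, 4, 6, 9, 2, 10, 3], r−c [-6, -3, -5, 3, 1, 0, -2, 6, -1, 7], r+c [8, 7, 11, 5, 9, 12, 16, 10, 19, 13] are all distinct, so no two queens attack.

(1,7) (2,5) (3,8) (4,1) (5,4) (6,6) (7,9) (8,2) (9,10) (10,3)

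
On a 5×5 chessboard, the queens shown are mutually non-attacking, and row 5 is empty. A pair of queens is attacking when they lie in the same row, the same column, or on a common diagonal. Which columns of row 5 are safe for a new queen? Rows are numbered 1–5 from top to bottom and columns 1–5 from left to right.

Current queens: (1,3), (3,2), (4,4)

(1,3) attacks row 5 at column 3.
(3,2) attacks row 5 at column 2 and diagonals 4.
(4,4) attacks row 5 at column 4 and diagonals 3, 5.
Attacked columns: {2, 3, 4, 5}. Safe: {1}.

columns 1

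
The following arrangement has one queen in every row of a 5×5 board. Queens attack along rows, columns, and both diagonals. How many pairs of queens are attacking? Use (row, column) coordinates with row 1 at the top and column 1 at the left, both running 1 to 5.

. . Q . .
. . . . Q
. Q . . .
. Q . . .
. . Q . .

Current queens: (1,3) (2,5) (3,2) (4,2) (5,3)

Same column: (1,3)–(5,3) (column 3); (3,2)–(4,2) (column 2).
Same diagonal: (4,2)–(5,3) (|4−5| = |2−3| = 1).
Total attacking pairs: 3.

3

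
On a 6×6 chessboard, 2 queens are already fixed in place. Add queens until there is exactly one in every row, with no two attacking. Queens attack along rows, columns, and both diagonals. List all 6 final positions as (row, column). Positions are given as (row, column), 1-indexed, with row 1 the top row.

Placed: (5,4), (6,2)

(1,5) (2,3) (3,1) (4,6) (5,4) (6,2)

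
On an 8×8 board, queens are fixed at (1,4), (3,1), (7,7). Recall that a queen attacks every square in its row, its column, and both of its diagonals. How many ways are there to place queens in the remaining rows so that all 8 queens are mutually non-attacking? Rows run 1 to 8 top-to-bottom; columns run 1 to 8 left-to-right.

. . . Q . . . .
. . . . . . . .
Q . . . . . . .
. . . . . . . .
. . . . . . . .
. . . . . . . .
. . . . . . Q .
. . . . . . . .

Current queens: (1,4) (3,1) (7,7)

Branch on row 2: col 6 → 0; col 8 → 1.
Sum: 0 + 1 = 1.

1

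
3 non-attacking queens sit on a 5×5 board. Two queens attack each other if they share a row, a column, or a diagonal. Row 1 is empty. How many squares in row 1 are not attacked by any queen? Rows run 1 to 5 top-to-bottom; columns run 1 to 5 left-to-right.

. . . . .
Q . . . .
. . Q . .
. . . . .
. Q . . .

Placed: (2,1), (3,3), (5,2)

(2,1) attacks row 1 at column 1 and diagonals 2.
(3,3) attacks row 1 at column 3 and diagonals 1, 5.
(5,2) attacks row 1 at column 2.
Attacked columns: {1, 2, 3, 5}. Safe: {4}.

1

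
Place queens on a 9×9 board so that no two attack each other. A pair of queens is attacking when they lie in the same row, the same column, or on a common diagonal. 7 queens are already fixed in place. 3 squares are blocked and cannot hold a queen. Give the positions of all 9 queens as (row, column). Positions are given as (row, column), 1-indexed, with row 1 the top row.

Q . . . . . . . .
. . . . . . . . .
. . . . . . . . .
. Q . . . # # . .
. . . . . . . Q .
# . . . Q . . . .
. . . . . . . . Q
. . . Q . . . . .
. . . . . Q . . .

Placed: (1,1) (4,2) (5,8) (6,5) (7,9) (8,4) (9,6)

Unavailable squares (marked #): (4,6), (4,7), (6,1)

Row 2: attacked by (1,1)→{1,2}; (4,2)→{2,4}; (5,8)→{5,8}; (6,5)→{1,5,9}; (7,9)→{4,9}; (8,4)→{4}; (9,6)→{6}. Safe: 3, 7. Place at column 3.
Row 3: attacked by (1,1)→{1,3}; (2,3)→{2,3,4}; (4,2)→{1,2,3}; (5,8)→{6,8}; (6,5)→{2,5,8}; (7,9)→{5,9}; (8,4)→{4,9}; (9,6)→{6}. Safe: 7. Place at column 7.
Columns [1, 3, 7, 2, 8, 5, 9, 4, 6], r−c [0, -1, -4, 2, -3, 1, -2, 4, 3], r+c [2, 5, 10, 6, 13, 11, 16, 12, 15] are all distinct, so no two queens attack.

(1,1) (2,3) (3,7) (4,2) (5,8) (6,5) (7,9) (8,4) (9,6)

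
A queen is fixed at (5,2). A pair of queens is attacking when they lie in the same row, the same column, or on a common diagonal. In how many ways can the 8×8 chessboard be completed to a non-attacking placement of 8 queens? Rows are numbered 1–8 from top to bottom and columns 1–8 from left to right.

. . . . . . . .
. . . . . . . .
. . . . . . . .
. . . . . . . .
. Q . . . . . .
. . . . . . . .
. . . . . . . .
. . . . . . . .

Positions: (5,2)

Branch on row 1: col 1 → 1; col 3 → 0; col 4 → 3; col 5 → 3; col 7 → 0; col 8 → 1.
Sum: 1 + 0 + 3 + 3 + 0 + 1 = 8.

8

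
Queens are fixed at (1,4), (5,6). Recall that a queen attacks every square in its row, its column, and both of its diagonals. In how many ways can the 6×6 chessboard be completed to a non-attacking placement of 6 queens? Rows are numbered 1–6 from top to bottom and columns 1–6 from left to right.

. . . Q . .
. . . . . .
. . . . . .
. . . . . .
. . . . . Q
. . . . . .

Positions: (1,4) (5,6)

1

Branch on row 2: col 1 → 1; col 2 → 0.
Sum: 1 + 0 = 1.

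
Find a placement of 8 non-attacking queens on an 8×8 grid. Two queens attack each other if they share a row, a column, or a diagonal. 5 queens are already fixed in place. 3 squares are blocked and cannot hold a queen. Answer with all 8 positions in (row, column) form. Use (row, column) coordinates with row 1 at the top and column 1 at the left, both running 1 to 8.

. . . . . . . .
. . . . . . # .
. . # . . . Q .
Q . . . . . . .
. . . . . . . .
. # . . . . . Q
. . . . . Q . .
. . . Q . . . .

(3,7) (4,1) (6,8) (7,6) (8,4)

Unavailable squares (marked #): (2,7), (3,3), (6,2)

(1,2) (2,5) (3,7) (4,1) (5,3) (6,8) (7,6) (8,4)

Row 1: attacked by (3,7)→{5,7}; (4,1)→{1,4}; (6,8)→{3,8}; (7,6)→{6}; (8,4)→{4}. Safe: 2. Place at column 2.
Row 2: attacked by (1,2)→{1,2,3}; (3,7)→{6,7,8}; (4,1)→{1,3}; (6,8)→{4,8}; (7,6)→{1,6}; (8,4)→{4}. Blocked: 7. Safe: 5. Place at column 5.
Row 5: attacked by (1,2)→{2,6}; (2,5)→{2,5,8}; (3,7)→{5,7}; (4,1)→{1,2}; (6,8)→{7,8}; (7,6)→{4,6,8}; (8,4)→{1,4,7}. Safe: 3. Place at column 3.
Columns [2, 5, 7, 1, 3, 8, 6, 4], r−c [-1, -3, -4, 3, 2, -2, 1, 4], r+c [3, 7, 10, 5, 8, 14, 13, 12] are all distinct, so no two queens attack.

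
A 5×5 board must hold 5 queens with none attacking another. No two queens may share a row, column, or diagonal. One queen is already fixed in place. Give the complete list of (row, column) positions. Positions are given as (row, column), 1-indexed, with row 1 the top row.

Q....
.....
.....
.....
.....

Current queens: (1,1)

(1,1) (2,3) (3,5) (4,2) (5,4)

Row 2: attacked by (1,1)→{1,2}. Safe: 3, 4, 5. Place at column 3.
Row 3: attacked by (1,1)→{1,3}; (2,3)→{2,3,4}. Safe: 5. Place at column 5.
Row 4: attacked by (1,1)→{1,4}; (2,3)→{1,3,5}; (3,5)→{4,5}. Safe: 2. Place at column 2.
Row 5: attacked by (1,1)→{1,5}; (2,3)→{3}; (3,5)→{3,5}; (4,2)→{1,2,3}. Safe: 4. Place at column 4.
Columns [1, 3, 5, 2, 4], r−c [0, -1, -2, 2, 1], r+c [2, 5, 8, 6, 9] are all distinct, so no two queens attack.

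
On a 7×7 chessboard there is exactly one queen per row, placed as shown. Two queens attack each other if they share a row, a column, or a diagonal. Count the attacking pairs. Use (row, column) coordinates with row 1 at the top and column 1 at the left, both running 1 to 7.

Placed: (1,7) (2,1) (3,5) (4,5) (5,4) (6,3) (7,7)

7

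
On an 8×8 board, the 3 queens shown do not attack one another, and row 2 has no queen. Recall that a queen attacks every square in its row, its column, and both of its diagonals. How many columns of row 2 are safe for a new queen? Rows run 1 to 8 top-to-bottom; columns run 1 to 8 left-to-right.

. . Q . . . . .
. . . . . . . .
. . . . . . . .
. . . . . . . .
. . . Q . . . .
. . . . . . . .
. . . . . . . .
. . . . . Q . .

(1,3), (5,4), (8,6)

(1,3) attacks row 2 at column 3 and diagonals 2, 4.
(5,4) attacks row 2 at column 4 and diagonals 1, 7.
(8,6) attacks row 2 at column 6.
Attacked columns: {1, 2, 3, 4, 6, 7}. Safe: {5, 8}.

2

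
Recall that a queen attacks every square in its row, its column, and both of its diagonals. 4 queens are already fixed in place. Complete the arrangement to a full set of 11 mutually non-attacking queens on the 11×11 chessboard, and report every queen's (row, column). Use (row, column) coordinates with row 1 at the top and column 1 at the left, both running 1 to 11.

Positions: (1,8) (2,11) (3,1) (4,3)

(1,8) (2,11) (3,1) (4,3) (5,9) (6,6) (7,4) (8,2) (9,10) (10,5) (11,7)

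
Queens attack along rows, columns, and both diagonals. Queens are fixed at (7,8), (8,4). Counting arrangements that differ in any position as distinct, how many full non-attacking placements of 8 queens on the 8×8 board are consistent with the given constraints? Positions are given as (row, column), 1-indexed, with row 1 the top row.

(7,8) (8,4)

Branch on row 1: col 1 → 0; col 3 → 1; col 5 → 1; col 6 → 1; col 7 → 0.
Sum: 0 + 1 + 1 + 1 + 0 = 3.

3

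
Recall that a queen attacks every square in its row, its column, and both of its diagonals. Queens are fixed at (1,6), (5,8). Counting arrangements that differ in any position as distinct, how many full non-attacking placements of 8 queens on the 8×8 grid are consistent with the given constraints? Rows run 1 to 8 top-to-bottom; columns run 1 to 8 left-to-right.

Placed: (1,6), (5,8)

Branch on row 2: col 1 → 1; col 2 → 0; col 3 → 1; col 4 → 2.
Sum: 1 + 0 + 1 + 2 = 4.

4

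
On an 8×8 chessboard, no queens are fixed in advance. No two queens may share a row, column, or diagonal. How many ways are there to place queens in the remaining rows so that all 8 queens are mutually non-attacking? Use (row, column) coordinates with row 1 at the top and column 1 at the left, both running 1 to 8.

92

Branch on row 1: col 1 → 4; col 2 → 8; col 3 → 16; col 4 → 18; col 5 → 18; col 6 → 16; col 7 → 8; col 8 → 4.
Sum: 4 + 8 + 16 + 18 + 18 + 16 + 8 + 4 = 92.
(This is the classic 8-queens count.)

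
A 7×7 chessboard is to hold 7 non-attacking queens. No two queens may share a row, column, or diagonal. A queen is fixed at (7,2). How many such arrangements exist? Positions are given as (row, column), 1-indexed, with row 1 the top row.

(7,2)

Branch on row 1: col 1 → 0; col 3 → 0; col 4 → 1; col 5 → 1; col 6 → 4; col 7 → 1.
Sum: 0 + 0 + 1 + 1 + 4 + 1 = 7.

7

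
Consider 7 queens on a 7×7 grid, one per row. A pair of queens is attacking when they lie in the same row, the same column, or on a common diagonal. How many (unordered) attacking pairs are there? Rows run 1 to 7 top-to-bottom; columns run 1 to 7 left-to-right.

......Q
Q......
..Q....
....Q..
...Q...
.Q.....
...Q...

Same column: (5,4)–(7,4) (column 4).
Same diagonal: (1,7)–(6,2) (|1−6| = |7−2| = 5); (2,1)–(5,4) (|2−5| = |1−4| = 3); (4,5)–(5,4) (|4−5| = |5−4| = 1).
Total attacking pairs: 4.

4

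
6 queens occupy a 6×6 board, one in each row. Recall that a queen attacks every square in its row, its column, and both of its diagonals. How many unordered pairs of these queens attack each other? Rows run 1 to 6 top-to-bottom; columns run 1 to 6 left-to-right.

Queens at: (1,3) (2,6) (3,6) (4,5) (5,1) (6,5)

3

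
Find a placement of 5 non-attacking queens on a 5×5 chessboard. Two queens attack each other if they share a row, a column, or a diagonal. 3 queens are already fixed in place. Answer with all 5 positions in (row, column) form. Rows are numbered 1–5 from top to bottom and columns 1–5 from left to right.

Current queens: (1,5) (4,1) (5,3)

(1,5) (2,2) (3,4) (4,1) (5,3)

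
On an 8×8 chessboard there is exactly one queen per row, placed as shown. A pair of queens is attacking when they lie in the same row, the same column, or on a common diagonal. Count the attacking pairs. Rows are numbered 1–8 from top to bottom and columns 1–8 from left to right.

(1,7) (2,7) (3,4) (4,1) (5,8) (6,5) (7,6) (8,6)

Same column: (1,7)–(2,7) (column 7); (7,6)–(8,6) (column 6).
Same diagonal: (5,8)–(7,6) (|5−7| = |8−6| = 2); (6,5)–(7,6) (|6−7| = |5−6| = 1).
Total attacking pairs: 4.

4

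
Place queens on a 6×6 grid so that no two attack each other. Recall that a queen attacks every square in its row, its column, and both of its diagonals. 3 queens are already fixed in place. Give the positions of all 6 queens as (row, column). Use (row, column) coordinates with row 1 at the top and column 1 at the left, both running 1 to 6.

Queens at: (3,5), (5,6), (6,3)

(1,4) (2,1) (3,5) (4,2) (5,6) (6,3)

Row 1: attacked by (3,5)→{3,5}; (5,6)→{2,6}; (6,3)→{3}. Safe: 1, 4. Place at column 4.
Row 2: attacked by (1,4)→{3,4,5}; (3,5)→{4,5,6}; (5,6)→{3,6}; (6,3)→{3}. Safe: 1, 2. Place at column 1.
Row 4: attacked by (1,4)→{1,4}; (2,1)→{1,3}; (3,5)→{4,5,6}; (5,6)→{5,6}; (6,3)→{1,3,5}. Safe: 2. Place at column 2.
Columns [4, 1, 5, 2, 6, 3], r−c [-3, 1, -2, 2, -1, 3], r+c [5, 3, 8, 6, 11, 9] are all distinct, so no two queens attack.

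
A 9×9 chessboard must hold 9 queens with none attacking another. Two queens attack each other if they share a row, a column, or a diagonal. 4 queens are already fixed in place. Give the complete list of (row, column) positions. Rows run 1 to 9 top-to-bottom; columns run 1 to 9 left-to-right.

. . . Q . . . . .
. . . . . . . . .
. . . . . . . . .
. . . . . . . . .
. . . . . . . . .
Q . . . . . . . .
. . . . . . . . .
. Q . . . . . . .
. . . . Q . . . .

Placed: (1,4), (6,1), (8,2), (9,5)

(1,4) (2,6) (3,3) (4,9) (5,7) (6,1) (7,8) (8,2) (9,5)

Row 2: attacked by (1,4)→{3,4,5}; (6,1)→{1,5}; (8,2)→{2,8}; (9,5)→{5}. Safe: 6, 7, 9. Place at column 6.
Row 3: attacked by (1,4)→{2,4,6}; (2,6)→{5,6,7}; (6,1)→{1,4}; (8,2)→{2,7}; (9,5)→{5}. Safe: 3, 8, 9. Place at column 3.
Row 4: attacked by (1,4)→{1,4,7}; (2,6)→{4,6,8}; (3,3)→{2,3,4}; (6,1)→{1,3}; (8,2)→{2,6}; (9,5)→{5}. Safe: 9. Place at column 9.
Row 5: attacked by (1,4)→{4,8}; (2,6)→{3,6,9}; (3,3)→{1,3,5}; (4,9)→{8,9}; (6,1)→{1,2}; (8,2)→{2,5}; (9,5)→{1,5,9}. Safe: 7. Place at column 7.
Row 7: attacked by (1,4)→{4}; (2,6)→{1,6}; (3,3)→{3,7}; (4,9)→{6,9}; (5,7)→{5,7,9}; (6,1)→{1,2}; (8,2)→{1,2,3}; (9,5)→{3,5,7}. Safe: 8. Place at column 8.
Columns [4, 6, 3, 9, 7, 1, 8, 2, 5], r−c [-3, -4, 0, -5, -2, 5, -1, 6, 4], r+c [5, 8, 6, 13, 12, 7, 15, 10, 14] are all distinct, so no two queens attack.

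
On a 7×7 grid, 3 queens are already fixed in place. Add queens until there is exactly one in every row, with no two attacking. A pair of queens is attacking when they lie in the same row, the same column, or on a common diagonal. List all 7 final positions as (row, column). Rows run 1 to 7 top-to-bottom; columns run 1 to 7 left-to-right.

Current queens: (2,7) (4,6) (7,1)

(1,4) (2,7) (3,3) (4,6) (5,2) (6,5) (7,1)

Row 1: attacked by (2,7)→{6,7}; (4,6)→{3,6}; (7,1)→{1,7}. Safe: 2, 4, 5. Place at column 4.
Row 3: attacked by (1,4)→{2,4,6}; (2,7)→{6,7}; (4,6)→{5,6,7}; (7,1)→{1,5}. Safe: 3. Place at column 3.
Row 5: attacked by (1,4)→{4}; (2,7)→{4,7}; (3,3)→{1,3,5}; (4,6)→{5,6,7}; (7,1)→{1,3}. Safe: 2. Place at column 2.
Row 6: attacked by (1,4)→{4}; (2,7)→{3,7}; (3,3)→{3,6}; (4,6)→{4,6}; (5,2)→{1,2,3}; (7,1)→{1,2}. Safe: 5. Place at column 5.
Columns [4, 7, 3, 6, 2, 5, 1], r−c [-3, -5, 0, -2, 3, 1, 6], r+c [5, 9, 6, 10, 7, 11, 8] are all distinct, so no two queens attack.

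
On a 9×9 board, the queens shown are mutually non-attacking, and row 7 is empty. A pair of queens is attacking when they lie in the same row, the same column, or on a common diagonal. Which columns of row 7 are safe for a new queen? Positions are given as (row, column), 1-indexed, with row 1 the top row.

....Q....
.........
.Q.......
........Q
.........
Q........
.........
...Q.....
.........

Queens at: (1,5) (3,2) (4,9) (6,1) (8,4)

columns 7, 8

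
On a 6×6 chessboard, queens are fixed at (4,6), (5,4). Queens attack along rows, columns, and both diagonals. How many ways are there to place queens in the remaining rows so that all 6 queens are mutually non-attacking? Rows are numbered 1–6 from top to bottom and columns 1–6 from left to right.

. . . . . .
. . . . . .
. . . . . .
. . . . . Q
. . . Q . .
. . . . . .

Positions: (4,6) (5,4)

1

Branch on row 1: col 1 → 0; col 2 → 0; col 5 → 1.
Sum: 0 + 0 + 1 = 1.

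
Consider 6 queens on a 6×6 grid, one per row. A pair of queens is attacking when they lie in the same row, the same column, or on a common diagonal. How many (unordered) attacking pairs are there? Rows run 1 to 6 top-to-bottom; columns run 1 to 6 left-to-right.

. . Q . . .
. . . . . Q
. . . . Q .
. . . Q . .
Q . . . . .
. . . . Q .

Same column: (3,5)–(6,5) (column 5).
Same diagonal: (1,3)–(3,5) (|1−3| = |3−5| = 2); (2,6)–(3,5) (|2−3| = |6−5| = 1); (2,6)–(4,4) (|2−4| = |6−4| = 2); (3,5)–(4,4) (|3−4| = |5−4| = 1).
Total attacking pairs: 5.

5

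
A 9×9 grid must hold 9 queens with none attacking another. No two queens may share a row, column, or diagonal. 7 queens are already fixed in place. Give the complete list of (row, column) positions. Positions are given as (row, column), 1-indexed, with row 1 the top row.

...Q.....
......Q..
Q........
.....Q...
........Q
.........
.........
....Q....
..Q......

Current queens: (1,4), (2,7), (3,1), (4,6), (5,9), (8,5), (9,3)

Row 6: attacked by (1,4)→{4,9}; (2,7)→{3,7}; (3,1)→{1,4}; (4,6)→{4,6,8}; (5,9)→{8,9}; (8,5)→{3,5,7}; (9,3)→{3,6}. Safe: 2. Place at column 2.
Row 7: attacked by (1,4)→{4}; (2,7)→{2,7}; (3,1)→{1,5}; (4,6)→{3,6,9}; (5,9)→{7,9}; (6,2)→{1,2,3}; (8,5)→{4,5,6}; (9,3)→{1,3,5}. Safe: 8. Place at column 8.
Columns [4, 7, 1, 6, 9, 2, 8, 5, 3], r−c [-3, -5, 2, -2, -4, 4, -1, 3, 6], r+c [5, 9, 4, 10, 14, 8, 15, 13, 12] are all distinct, so no two queens attack.

(1,4) (2,7) (3,1) (4,6) (5,9) (6,2) (7,8) (8,5) (9,3)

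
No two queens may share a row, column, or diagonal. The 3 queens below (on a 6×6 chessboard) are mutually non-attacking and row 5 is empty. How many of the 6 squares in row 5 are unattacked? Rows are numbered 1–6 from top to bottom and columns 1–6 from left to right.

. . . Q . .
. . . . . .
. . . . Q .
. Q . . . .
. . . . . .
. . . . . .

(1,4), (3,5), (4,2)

1

(1,4) attacks row 5 at column 4.
(3,5) attacks row 5 at column 5 and diagonals 3.
(4,2) attacks row 5 at column 2 and diagonals 1, 3.
Attacked columns: {1, 2, 3, 4, 5}. Safe: {6}.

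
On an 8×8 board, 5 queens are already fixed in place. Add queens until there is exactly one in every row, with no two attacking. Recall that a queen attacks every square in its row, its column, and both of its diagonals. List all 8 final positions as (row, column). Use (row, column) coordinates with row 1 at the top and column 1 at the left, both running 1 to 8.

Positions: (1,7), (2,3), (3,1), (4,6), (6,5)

Row 5: attacked by (1,7)→{3,7}; (2,3)→{3,6}; (3,1)→{1,3}; (4,6)→{5,6,7}; (6,5)→{4,5,6}. Safe: 2, 8. Place at column 8.
Row 7: attacked by (1,7)→{1,7}; (2,3)→{3,8}; (3,1)→{1,5}; (4,6)→{3,6}; (5,8)→{6,8}; (6,5)→{4,5,6}. Safe: 2. Place at column 2.
Row 8: attacked by (1,7)→{7}; (2,3)→{3}; (3,1)→{1,6}; (4,6)→{2,6}; (5,8)→{5,8}; (6,5)→{3,5,7}; (7,2)→{1,2,3}. Safe: 4. Place at column 4.
Columns [7, 3, 1, 6, 8, 5, 2, 4], r−c [-6, -1, 2, -2, -3, 1, 5, 4], r+c [8, 5, 4, 10, 13, 11, 9, 12] are all distinct, so no two queens attack.

(1,7) (2,3) (3,1) (4,6) (5,8) (6,5) (7,2) (8,4)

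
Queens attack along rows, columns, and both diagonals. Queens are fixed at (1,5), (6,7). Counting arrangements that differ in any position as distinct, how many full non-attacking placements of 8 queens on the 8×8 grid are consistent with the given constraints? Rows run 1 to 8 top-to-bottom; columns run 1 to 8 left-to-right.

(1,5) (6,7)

3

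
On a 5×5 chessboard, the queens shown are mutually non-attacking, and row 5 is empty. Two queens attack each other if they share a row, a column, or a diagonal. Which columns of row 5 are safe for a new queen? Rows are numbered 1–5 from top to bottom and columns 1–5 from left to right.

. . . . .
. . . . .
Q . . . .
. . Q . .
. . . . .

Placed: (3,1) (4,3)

columns 5

(3,1) attacks row 5 at column 1 and diagonals 3.
(4,3) attacks row 5 at column 3 and diagonals 2, 4.
Attacked columns: {1, 2, 3, 4}. Safe: {5}.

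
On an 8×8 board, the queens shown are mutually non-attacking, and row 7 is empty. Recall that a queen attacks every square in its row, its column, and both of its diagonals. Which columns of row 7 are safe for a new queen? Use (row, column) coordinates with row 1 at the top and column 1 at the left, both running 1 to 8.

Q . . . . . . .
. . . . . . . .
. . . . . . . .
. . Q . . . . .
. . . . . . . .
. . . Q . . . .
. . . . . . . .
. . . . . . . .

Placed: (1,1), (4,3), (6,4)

(1,1) attacks row 7 at column 1 and diagonals 7.
(4,3) attacks row 7 at column 3 and diagonals 6.
(6,4) attacks row 7 at column 4 and diagonals 3, 5.
Attacked columns: {1, 3, 4, 5, 6, 7}. Safe: {2, 8}.

columns 2, 8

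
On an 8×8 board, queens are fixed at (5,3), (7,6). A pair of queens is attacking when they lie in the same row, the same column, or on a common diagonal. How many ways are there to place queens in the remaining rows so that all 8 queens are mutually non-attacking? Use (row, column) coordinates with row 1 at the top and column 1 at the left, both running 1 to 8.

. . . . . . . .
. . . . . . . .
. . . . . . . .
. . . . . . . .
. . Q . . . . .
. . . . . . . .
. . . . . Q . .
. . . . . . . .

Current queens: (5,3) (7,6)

Branch on row 1: col 1 → 0; col 2 → 1; col 4 → 0; col 5 → 2; col 8 → 0.
Sum: 0 + 1 + 0 + 2 + 0 = 3.

3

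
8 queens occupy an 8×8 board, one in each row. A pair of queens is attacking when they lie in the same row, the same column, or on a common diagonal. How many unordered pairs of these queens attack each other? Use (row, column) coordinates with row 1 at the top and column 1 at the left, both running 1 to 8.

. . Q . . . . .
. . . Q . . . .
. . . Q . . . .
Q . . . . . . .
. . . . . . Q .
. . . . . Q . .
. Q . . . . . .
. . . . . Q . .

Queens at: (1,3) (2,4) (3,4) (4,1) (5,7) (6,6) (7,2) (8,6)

6

Same column: (2,4)–(3,4) (column 4); (6,6)–(8,6) (column 6).
Same diagonal: (1,3)–(2,4) (|1−2| = |3−4| = 1); (1,3)–(5,7) (|1−5| = |3−7| = 4); (2,4)–(5,7) (|2−5| = |4−7| = 3); (5,7)–(6,6) (|5−6| = |7−6| = 1).
Total attacking pairs: 6.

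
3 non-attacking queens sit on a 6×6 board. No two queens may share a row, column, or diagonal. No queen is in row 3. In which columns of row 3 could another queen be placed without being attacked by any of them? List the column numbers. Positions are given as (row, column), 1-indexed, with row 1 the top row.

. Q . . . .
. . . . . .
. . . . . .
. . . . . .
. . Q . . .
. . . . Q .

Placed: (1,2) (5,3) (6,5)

columns 6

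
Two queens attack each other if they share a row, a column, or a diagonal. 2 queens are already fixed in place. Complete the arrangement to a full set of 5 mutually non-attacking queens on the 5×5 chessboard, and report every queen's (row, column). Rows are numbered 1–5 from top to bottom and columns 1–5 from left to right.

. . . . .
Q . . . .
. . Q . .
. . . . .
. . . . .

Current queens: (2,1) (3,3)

Row 1: attacked by (2,1)→{1,2}; (3,3)→{1,3,5}. Safe: 4. Place at column 4.
Row 4: attacked by (1,4)→{1,4}; (2,1)→{1,3}; (3,3)→{2,3,4}. Safe: 5. Place at column 5.
Row 5: attacked by (1,4)→{4}; (2,1)→{1,4}; (3,3)→{1,3,5}; (4,5)→{4,5}. Safe: 2. Place at column 2.
Columns [4, 1, 3, 5, 2], r−c [-3, 1, 0, -1, 3], r+c [5, 3, 6, 9, 7] are all distinct, so no two queens attack.

(1,4) (2,1) (3,3) (4,5) (5,2)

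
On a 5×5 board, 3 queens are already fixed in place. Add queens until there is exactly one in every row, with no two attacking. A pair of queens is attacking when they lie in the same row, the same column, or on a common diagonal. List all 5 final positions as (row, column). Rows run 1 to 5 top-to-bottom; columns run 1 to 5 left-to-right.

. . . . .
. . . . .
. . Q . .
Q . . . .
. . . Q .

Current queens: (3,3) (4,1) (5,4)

Row 1: attacked by (3,3)→{1,3,5}; (4,1)→{1,4}; (5,4)→{4}. Safe: 2. Place at column 2.
Row 2: attacked by (1,2)→{1,2,3}; (3,3)→{2,3,4}; (4,1)→{1,3}; (5,4)→{1,4}. Safe: 5. Place at column 5.
Columns [2, 5, 3, 1, 4], r−c [-1, -3, 0, 3, 1], r+c [3, 7, 6, 5, 9] are all distinct, so no two queens attack.

(1,2) (2,5) (3,3) (4,1) (5,4)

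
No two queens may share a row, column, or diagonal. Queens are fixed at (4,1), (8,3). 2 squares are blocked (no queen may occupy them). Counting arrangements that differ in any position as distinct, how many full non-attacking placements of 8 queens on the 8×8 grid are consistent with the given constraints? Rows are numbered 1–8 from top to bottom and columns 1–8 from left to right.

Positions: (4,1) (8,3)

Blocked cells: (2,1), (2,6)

4

Branch on row 1: col 2 → 0; col 5 → 2; col 6 → 2; col 7 → 0; col 8 → 0.
Sum: 0 + 2 + 2 + 0 + 0 = 4.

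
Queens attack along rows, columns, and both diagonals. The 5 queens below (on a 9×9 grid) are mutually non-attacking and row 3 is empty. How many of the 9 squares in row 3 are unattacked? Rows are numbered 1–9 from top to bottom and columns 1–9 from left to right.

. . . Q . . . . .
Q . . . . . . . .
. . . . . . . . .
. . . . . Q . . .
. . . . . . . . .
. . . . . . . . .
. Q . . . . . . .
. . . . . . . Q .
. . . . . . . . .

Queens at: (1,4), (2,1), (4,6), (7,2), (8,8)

1

(1,4) attacks row 3 at column 4 and diagonals 2, 6.
(2,1) attacks row 3 at column 1 and diagonals 2.
(4,6) attacks row 3 at column 6 and diagonals 5, 7.
(7,2) attacks row 3 at column 2 and diagonals 6.
(8,8) attacks row 3 at column 8 and diagonals 3.
Attacked columns: {1, 2, 3, 4, 5, 6, 7, 8}. Safe: {9}.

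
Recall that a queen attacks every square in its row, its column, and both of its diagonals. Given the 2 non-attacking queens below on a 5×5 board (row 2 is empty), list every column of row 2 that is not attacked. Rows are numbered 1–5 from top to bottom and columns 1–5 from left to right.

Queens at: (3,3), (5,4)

(3,3) attacks row 2 at column 3 and diagonals 2, 4.
(5,4) attacks row 2 at column 4 and diagonals 1.
Attacked columns: {1, 2, 3, 4}. Safe: {5}.

columns 5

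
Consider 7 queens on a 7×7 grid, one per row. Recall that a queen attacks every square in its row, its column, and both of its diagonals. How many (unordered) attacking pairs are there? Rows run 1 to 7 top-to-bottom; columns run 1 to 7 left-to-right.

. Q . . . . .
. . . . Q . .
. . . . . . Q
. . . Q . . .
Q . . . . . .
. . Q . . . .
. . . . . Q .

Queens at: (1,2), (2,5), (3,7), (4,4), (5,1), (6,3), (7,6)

0

All columns are distinct and no two queens satisfy |Δrow| = |Δcol|, so no pair attacks.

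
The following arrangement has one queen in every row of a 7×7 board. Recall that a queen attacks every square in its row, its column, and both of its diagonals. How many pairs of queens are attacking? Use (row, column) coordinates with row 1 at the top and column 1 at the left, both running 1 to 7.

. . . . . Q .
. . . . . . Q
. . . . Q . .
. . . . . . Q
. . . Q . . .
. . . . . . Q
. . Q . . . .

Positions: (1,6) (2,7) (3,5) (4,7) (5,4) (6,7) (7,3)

5

Same column: (2,7)–(4,7) (column 7); (2,7)–(6,7) (column 7); (4,7)–(6,7) (column 7).
Same diagonal: (1,6)–(2,7) (|1−2| = |6−7| = 1); (2,7)–(5,4) (|2−5| = |7−4| = 3).
Total attacking pairs: 5.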